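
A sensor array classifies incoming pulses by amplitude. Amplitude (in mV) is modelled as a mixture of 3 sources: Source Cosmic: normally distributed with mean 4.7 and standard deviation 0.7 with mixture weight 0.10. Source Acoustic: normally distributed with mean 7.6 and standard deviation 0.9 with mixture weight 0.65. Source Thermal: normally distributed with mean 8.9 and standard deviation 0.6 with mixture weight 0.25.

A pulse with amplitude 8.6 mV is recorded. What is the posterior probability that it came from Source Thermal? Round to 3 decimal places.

By Bayes' theorem, P(k | x) = w_k f_k(x) / Σ_j w_j f_j(x).
Normal densities:
  p_Cosmic = (1/(0.7·√(2π)))·exp(−(8.6−4.7)²/(2·0.7²)) = 0.569918·exp(-15.52041) = 1.03606e-07
  p_Acoustic = (1/(0.9·√(2π)))·exp(−(8.6−7.6)²/(2·0.9²)) = 0.443269·exp(-0.61728) = 0.239103
  p_Thermal = (1/(0.6·√(2π)))·exp(−(8.6−8.9)²/(2·0.6²)) = 0.664904·exp(-0.12500) = 0.586776
Multiply by the mixture weights:
  w_Cosmic·p_Cosmic = 0.10 × 1.03606e-07 = 1.03606e-08
  w_Acoustic·p_Acoustic = 0.65 × 0.239103 = 0.155417
  w_Thermal·p_Thermal = 0.25 × 0.586776 = 0.146694
Denominator: 1.03606e-08 + 0.155417 + 0.146694 = 0.302111
So the posterior for Source Thermal is 0.146694 / 0.302111 ≈ 0.486.

0.486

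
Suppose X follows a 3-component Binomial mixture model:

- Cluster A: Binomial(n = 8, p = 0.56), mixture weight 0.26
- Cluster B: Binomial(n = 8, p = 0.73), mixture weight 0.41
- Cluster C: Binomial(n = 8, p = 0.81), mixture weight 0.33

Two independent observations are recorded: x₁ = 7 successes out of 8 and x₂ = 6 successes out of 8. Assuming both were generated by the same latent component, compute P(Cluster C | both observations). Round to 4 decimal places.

0.4992

The responsibility of component k is w_k f_k(x) divided by Σ_j w_j f_j(x).
Since both observations come from the same component, the likelihood for component k is f_k(x₁)·f_k(x₂).
  p_A = [C(8,7)·0.56^7·0.44^1 = 8·0.0172709·0.44 = 0.0607937] × [0.167183] = 0.0101637
  p_B = [C(8,7)·0.73^7·0.27^1 = 8·0.110474·0.27 = 0.238624] × [0.308903] = 0.0737117
  p_C = [C(8,7)·0.81^7·0.19^1 = 8·0.228768·0.19 = 0.347727] × [0.28548] = 0.0992691
Unnormalised posteriors:
  w_A·p_A = 0.26 × 0.0101637 = 0.00264255
  w_B·p_B = 0.41 × 0.0737117 = 0.0302218
  w_C·p_C = 0.33 × 0.0992691 = 0.0327588
Marginal: 0.00264255 + 0.0302218 + 0.0327588 = 0.0656232
Responsibility of Cluster C: 0.0327588 / 0.0656232 ≈ 0.4992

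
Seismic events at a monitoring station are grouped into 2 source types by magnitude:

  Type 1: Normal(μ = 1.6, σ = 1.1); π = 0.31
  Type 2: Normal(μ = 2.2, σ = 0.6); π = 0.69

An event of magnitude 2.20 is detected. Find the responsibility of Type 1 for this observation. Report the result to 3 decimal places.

By Bayes' theorem, P(k | x) = P(Z=k) f_k(x) / Σ_j P(Z=j) f_j(x).
Evaluate each component's likelihood at the observed value:
  L_1 = 0.312544
  L_2 = 0.664904
Multiply by the mixture weights:
  P(Z=1)·L_1 = 0.31 × 0.312544 = 0.0968887
  P(Z=2)·L_2 = 0.69 × 0.664904 = 0.458784
Sum: 0.0968887 + 0.458784 = 0.555672
P(Type 1 | 2.20) ≈ 0.174

0.174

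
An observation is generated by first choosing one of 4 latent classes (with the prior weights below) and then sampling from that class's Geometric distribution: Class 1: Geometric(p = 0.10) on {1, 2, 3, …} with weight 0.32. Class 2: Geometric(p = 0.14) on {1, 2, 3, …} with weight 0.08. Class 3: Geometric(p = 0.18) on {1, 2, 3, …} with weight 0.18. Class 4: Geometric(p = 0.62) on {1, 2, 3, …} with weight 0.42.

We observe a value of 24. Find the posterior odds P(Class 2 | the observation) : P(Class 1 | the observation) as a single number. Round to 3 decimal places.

0.123

Only the two components matter; the odds are (π_i f_i(x)) / (π_j f_j(x)).
Evaluate each component's likelihood at the observed value:
  L_1 = 0.10·(1−0.10)^23 = 0.10·0.0886294 = 0.00886294
  L_2 = 0.14·(1−0.14)^23 = 0.14·0.0311505 = 0.00436106
  L_3 = 0.18·(1−0.18)^23 = 0.18·0.0104164 = 0.00187496
  L_4 = 0.62·(1−0.62)^23 = 0.62·2.16283e-10 = 1.34096e-10
Posterior odds = (π_2·L_2) / (π_1·L_1) = (0.08·0.00436106) / (0.32·0.00886294) = 0.000348885 / 0.00283614 ≈ 0.123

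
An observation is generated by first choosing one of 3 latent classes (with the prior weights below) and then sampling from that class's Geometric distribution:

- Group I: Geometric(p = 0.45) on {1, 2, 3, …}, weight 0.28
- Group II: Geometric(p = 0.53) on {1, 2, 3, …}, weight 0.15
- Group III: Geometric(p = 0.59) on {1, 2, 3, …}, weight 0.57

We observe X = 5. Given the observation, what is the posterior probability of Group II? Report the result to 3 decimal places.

P(component k | x) = P(Z=k)·f_k(x) / marginal(x), where marginal(x) = Σ_j P(Z=j)·f_j(x).
Component likelihoods at x = 5:
  f_I = 0.45·(1−0.45)^4 = 0.45·0.0915063 = 0.0411778
  f_II = 0.53·(1−0.53)^4 = 0.53·0.0487968 = 0.0258623
  f_III = 0.59·(1−0.59)^4 = 0.59·0.0282576 = 0.016672
Unnormalised posteriors:
  P(Z=I)·f_I = 0.28 × 0.0411778 = 0.0115298
  P(Z=II)·f_II = 0.15 × 0.0258623 = 0.00387935
  P(Z=III)·f_III = 0.57 × 0.016672 = 0.00950303
Marginal: 0.0115298 + 0.00387935 + 0.00950303 = 0.0249122
Responsibility of Group II: 0.00387935 / 0.0249122 ≈ 0.156

0.156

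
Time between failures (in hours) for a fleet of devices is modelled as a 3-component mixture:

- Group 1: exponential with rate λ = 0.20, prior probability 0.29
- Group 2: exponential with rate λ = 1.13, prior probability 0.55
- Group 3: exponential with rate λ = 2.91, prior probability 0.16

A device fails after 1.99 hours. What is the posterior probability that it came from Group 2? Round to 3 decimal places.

0.619

Posterior ∝ prior × likelihood, so P(k | x) ∝ π_k f_k(x); normalise over all components.
Evaluate each component's likelihood at the observed value:
  p_1 = 0.134332
  p_2 = 0.119256
  p_3 = 0.00889072
Weight by the priors:
  π_1·p_1 = 0.29 × 0.134332 = 0.0389564
  π_2·p_2 = 0.55 × 0.119256 = 0.0655908
  π_3·p_3 = 0.16 × 0.00889072 = 0.00142252
Evidence: 0.0389564 + 0.0655908 + 0.00142252 = 0.10597
Responsibility of Group 2: 0.0655908 / 0.10597 ≈ 0.619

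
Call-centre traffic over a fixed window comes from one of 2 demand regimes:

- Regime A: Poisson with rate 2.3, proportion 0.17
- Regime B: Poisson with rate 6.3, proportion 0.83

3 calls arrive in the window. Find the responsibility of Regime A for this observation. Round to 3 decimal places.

0.352

Posterior ∝ prior × likelihood, so P(k | x) ∝ π_k f_k(x); normalise over all components.
Evaluate each component's likelihood at the observed value:
  L_A = e^(−2.3)·2.3^3/3! = 0.203308
  L_B = e^(−6.3)·6.3^3/3! = 0.0765271
Prior × likelihood for each component:
  π_A·L_A = 0.17 × 0.203308 = 0.0345624
  π_B·L_B = 0.83 × 0.0765271 = 0.0635175
Denominator: 0.0345624 + 0.0635175 = 0.0980799
Responsibility of Regime A: 0.0345624 / 0.0980799 ≈ 0.352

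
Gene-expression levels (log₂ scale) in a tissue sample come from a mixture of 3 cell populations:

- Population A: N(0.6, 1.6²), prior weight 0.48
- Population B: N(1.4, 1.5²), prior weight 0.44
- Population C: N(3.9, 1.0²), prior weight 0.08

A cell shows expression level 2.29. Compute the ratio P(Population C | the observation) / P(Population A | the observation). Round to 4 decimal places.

Only the two components matter; the odds are (π_i f_i(x)) / (π_j f_j(x)).
Component likelihoods at x = 2.29:
  f_A = (1/(1.6·√(2π)))·exp(−(2.29−0.6)²/(2·1.6²)) = 0.249339·exp(-0.55783) = 0.142734
  f_B = (1/(1.5·√(2π)))·exp(−(2.29−1.4)²/(2·1.5²)) = 0.265962·exp(-0.17602) = 0.223035
  f_C = (1/(1.0·√(2π)))·exp(−(2.29−3.9)²/(2·1.0²)) = 0.398942·exp(-1.29605) = 0.109155
0.00873238 / 0.0685122 ≈ 0.1275

0.1275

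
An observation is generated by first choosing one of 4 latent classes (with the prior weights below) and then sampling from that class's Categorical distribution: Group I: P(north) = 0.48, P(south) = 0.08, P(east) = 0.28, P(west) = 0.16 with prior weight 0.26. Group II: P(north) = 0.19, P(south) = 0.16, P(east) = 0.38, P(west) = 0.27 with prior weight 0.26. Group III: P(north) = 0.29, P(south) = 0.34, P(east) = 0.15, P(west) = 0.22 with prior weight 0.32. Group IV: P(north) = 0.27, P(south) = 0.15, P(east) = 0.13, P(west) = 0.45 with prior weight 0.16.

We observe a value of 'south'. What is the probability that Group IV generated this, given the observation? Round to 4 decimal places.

P(component k | x) = π_k·f_k(x) / marginal(x), where marginal(x) = Σ_j π_j·f_j(x).
Component likelihoods at x = 'south':
  f_I = P(south | comp) = 0.08
  f_II = P(south | comp) = 0.16
  f_III = P(south | comp) = 0.34
  f_IV = P(south | comp) = 0.15
Weight by the priors:
  π_I·f_I = 0.26 × 0.08 = 0.0208
  π_II·f_II = 0.26 × 0.16 = 0.0416
  π_III·f_III = 0.32 × 0.34 = 0.1088
  π_IV·f_IV = 0.16 × 0.15 = 0.024
Marginal: 0.0208 + 0.0416 + 0.1088 + 0.024 = 0.1952
P(Group IV | 'south') = 0.024 / 0.1952 ≈ 0.1230

0.1230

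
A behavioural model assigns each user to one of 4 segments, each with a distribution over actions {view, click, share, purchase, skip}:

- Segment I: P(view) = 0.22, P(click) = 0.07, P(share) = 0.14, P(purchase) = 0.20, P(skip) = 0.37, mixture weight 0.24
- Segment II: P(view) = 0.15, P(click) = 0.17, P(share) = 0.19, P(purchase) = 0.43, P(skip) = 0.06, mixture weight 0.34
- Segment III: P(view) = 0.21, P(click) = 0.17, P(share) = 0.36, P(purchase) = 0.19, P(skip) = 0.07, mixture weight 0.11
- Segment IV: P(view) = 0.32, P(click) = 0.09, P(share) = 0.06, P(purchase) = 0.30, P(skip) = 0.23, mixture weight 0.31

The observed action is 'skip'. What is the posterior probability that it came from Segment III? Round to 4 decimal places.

0.0409

The responsibility of component k is π_k f_k(x) divided by Σ_j π_j f_j(x).
Evaluate each component's likelihood at the observed value:
  p_I = 0.37
  p_II = 0.06
  p_III = 0.07
  p_IV = 0.23
Prior × likelihood for each component:
  π_I·p_I = 0.24 × 0.37 = 0.0888
  π_II·p_II = 0.34 × 0.06 = 0.0204
  π_III·p_III = 0.11 × 0.07 = 0.0077
  π_IV·p_IV = 0.31 × 0.23 = 0.0713
Denominator: 0.0888 + 0.0204 + 0.0077 + 0.0713 = 0.1882
So the posterior for Segment III is 0.0077 / 0.1882 ≈ 0.0409.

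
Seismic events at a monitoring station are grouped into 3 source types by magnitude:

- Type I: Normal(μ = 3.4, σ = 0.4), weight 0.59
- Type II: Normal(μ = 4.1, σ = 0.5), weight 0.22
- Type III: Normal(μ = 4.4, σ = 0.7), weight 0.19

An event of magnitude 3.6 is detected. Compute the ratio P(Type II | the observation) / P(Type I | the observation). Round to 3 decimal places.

0.205

The posterior odds equal the prior odds times the likelihood ratio: (P(Z=i)/P(Z=j))·(f_i(x)/f_j(x)).
Evaluate each component's likelihood at the observed value:
  p_I = (1/(0.4·√(2π)))·exp(−(3.6−3.4)²/(2·0.4²)) = 0.997356·exp(-0.12500) = 0.880163
  p_II = (1/(0.5·√(2π)))·exp(−(3.6−4.1)²/(2·0.5²)) = 0.797885·exp(-0.50000) = 0.483941
  p_III = (1/(0.7·√(2π)))·exp(−(3.6−4.4)²/(2·0.7²)) = 0.569918·exp(-0.65306) = 0.296614
Posterior odds = (P(Z=II)·p_II) / (P(Z=I)·p_I) = (0.22·0.483941) / (0.59·0.880163) = 0.106467 / 0.519296 ≈ 0.205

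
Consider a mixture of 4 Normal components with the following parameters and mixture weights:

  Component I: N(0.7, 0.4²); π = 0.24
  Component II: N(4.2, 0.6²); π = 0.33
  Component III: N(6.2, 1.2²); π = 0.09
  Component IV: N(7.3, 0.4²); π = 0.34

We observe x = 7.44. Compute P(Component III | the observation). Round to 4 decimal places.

Posterior ∝ prior × likelihood, so P(k | x) ∝ π_k f_k(x); normalise over all components.
Component likelihoods at x = 7.44:
  L_I = 2.21749e-62
  L_II = 3.0956e-07
  L_III = 0.194923
  L_IV = 0.938101
Multiply by the mixture weights:
  π_I·L_I = 0.24 × 2.21749e-62 = 5.32199e-63
  π_II·L_II = 0.33 × 3.0956e-07 = 1.02155e-07
  π_III·L_III = 0.09 × 0.194923 = 0.0175431
  π_IV·L_IV = 0.34 × 0.938101 = 0.318954
Marginal: 5.32199e-63 + 1.02155e-07 + 0.0175431 + 0.318954 = 0.336497
Responsibility of Component III: 0.0175431 / 0.336497 ≈ 0.0521

0.0521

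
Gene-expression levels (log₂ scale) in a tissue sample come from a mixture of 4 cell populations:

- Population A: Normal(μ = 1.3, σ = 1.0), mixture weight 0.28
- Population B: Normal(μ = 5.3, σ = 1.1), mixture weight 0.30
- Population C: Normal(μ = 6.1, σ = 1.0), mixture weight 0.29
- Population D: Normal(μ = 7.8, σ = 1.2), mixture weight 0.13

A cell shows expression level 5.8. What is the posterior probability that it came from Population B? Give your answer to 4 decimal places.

0.4470

By Bayes' theorem, P(k | x) = P(Z=k) f_k(x) / Σ_j P(Z=j) f_j(x).
Component likelihoods at x = 5.8:
  L_A = 1.59837e-05
  L_B = 0.327079
  L_C = 0.381388
  L_D = 0.0828976
Weight by the priors:
  P(Z=A)·L_A = 0.28 × 1.59837e-05 = 4.47545e-06
  P(Z=B)·L_B = 0.30 × 0.327079 = 0.0981236
  P(Z=C)·L_C = 0.29 × 0.381388 = 0.110602
  P(Z=D)·L_D = 0.13 × 0.0828976 = 0.0107767
Sum: 4.47545e-06 + 0.0981236 + 0.110602 + 0.0107767 = 0.219507
Responsibility of Population B: 0.0981236 / 0.219507 ≈ 0.4470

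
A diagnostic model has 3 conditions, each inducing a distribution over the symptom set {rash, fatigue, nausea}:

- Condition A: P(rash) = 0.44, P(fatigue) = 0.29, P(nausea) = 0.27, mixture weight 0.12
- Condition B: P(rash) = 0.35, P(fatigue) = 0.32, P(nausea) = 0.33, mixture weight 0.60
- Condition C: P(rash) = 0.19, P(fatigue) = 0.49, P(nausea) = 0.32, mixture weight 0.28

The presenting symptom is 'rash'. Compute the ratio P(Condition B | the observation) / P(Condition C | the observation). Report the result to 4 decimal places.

3.9474

Posterior odds = (π_i f_i(x)) / (π_j f_j(x)); the normalising sum cancels.
Evaluate each component's likelihood at the observed value:
  f_A = P(rash | comp) = 0.44
  f_B = P(rash | comp) = 0.35
  f_C = P(rash | comp) = 0.19
Posterior odds = (π_B·f_B) / (π_C·f_C) = (0.60·0.35) / (0.28·0.19) = 0.21 / 0.0532 ≈ 3.9474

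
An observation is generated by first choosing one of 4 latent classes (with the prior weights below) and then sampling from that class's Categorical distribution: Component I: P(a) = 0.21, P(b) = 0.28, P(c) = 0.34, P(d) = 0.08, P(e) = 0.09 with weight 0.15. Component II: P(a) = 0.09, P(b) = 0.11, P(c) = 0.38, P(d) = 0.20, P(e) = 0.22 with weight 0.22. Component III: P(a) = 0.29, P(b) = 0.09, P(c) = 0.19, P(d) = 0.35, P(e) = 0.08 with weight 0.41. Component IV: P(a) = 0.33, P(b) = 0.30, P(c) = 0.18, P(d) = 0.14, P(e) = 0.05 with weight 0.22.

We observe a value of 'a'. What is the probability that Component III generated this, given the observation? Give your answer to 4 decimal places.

0.4897

Posterior ∝ prior × likelihood, so P(k | x) ∝ π_k f_k(x); normalise over all components.
Evaluate each component's likelihood at the observed value:
  L_I = P(a | comp) = 0.21
  L_II = P(a | comp) = 0.09
  L_III = P(a | comp) = 0.29
  L_IV = P(a | comp) = 0.33
Weight by the priors:
  π_I·L_I = 0.15 × 0.21 = 0.0315
  π_II·L_II = 0.22 × 0.09 = 0.0198
  π_III·L_III = 0.41 × 0.29 = 0.1189
  π_IV·L_IV = 0.22 × 0.33 = 0.0726
Denominator: 0.0315 + 0.0198 + 0.1189 + 0.0726 = 0.2428
P(Component III | 'a') = 0.1189 / 0.2428 ≈ 0.4897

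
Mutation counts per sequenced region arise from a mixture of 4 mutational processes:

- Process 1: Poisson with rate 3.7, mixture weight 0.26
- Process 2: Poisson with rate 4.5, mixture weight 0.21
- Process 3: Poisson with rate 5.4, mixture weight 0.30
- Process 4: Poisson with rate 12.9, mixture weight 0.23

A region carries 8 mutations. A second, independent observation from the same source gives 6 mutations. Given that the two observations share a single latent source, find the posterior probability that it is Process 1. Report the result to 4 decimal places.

Posterior ∝ prior × likelihood, so P(k | x) ∝ π_k f_k(x); normalise over all components.
Since both observations come from the same component, the likelihood for component k is f_k(x₁)·f_k(x₂).
  p_1 = [0.0215379] × [0.0881025] = 0.00189754
  p_2 = [0.0463292] × [0.12812] = 0.0059357
  p_3 = [0.0809915] × [0.155539] = 0.0125974
  p_4 = [0.0475115] × [0.0159885] = 0.000759636
Unnormalised posteriors:
  π_1·p_1 = 0.26 × 0.00189754 = 0.000493362
  π_2·p_2 = 0.21 × 0.0059357 = 0.0012465
  π_3·p_3 = 0.30 × 0.0125974 = 0.00377921
  π_4·p_4 = 0.23 × 0.000759636 = 0.000174716
Denominator: 0.000493362 + 0.0012465 + 0.00377921 + 0.000174716 = 0.00569378
Responsibility of Process 1: 0.000493362 / 0.00569378 ≈ 0.0866

0.0866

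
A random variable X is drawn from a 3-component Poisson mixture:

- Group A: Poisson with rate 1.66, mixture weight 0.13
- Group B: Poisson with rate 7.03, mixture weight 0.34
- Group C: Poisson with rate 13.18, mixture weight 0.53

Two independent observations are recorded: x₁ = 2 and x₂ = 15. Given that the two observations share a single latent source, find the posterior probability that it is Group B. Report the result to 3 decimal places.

Apply Bayes' rule: the posterior for each component is proportional to its prior times its likelihood at x.
Since both observations come from the same component, the likelihood for component k is f_k(x₁)·f_k(x₂).
  f_A = [e^(−1.66)·1.66^2/2! = 0.261973] × [2.91201e-10] = 7.62869e-11
  f_B = [e^(−7.03)·7.03^2/2! = 0.0218671] × [0.00342563] = 7.49084e-05
  f_C = [e^(−13.18)·13.18^2/2! = 0.000163983] × [0.0908302] = 1.48946e-05
Weight by the priors:
  P(Z=A)·f_A = 0.13 × 7.62869e-11 = 9.9173e-12
  P(Z=B)·f_B = 0.34 × 7.49084e-05 = 2.54689e-05
  P(Z=C)·f_C = 0.53 × 1.48946e-05 = 7.89416e-06
Sum: 9.9173e-12 + 2.54689e-05 + 7.89416e-06 = 3.3363e-05
Responsibility of Group B: 2.54689e-05 / 3.3363e-05 ≈ 0.763

0.763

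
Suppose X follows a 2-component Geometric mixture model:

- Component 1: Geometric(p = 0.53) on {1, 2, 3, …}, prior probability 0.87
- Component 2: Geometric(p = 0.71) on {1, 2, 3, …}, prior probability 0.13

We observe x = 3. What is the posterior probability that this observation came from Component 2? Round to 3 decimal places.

Apply Bayes' rule: the posterior for each component is proportional to its prior times its likelihood at x.
Evaluate each component's likelihood at the observed value:
  p_1 = 0.53·(1−0.53)^2 = 0.53·0.2209 = 0.117077
  p_2 = 0.71·(1−0.71)^2 = 0.71·0.0841 = 0.059711
Multiply by the mixture weights:
  P(Z=1)·p_1 = 0.87 × 0.117077 = 0.101857
  P(Z=2)·p_2 = 0.13 × 0.059711 = 0.00776243
Evidence: 0.101857 + 0.00776243 = 0.109619
P(Component 2 | 3) ≈ 0.071

0.071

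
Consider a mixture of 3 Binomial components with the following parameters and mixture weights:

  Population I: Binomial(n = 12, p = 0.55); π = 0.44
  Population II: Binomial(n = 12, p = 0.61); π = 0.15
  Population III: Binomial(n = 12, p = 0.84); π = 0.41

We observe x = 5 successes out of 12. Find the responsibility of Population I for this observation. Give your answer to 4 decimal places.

0.8226

Apply Bayes' rule: the posterior for each component is proportional to its prior times its likelihood at x.
Evaluate each component's likelihood at the observed value:
  f_I = 0.148945
  f_II = 0.0917966
  f_III = 0.000889122
Multiply by the mixture weights:
  π_I·f_I = 0.44 × 0.148945 = 0.0655358
  π_II·f_II = 0.15 × 0.0917966 = 0.0137695
  π_III·f_III = 0.41 × 0.000889122 = 0.00036454
Sum: 0.0655358 + 0.0137695 + 0.00036454 = 0.0796699
P(Population I | the observation) ≈ 0.8226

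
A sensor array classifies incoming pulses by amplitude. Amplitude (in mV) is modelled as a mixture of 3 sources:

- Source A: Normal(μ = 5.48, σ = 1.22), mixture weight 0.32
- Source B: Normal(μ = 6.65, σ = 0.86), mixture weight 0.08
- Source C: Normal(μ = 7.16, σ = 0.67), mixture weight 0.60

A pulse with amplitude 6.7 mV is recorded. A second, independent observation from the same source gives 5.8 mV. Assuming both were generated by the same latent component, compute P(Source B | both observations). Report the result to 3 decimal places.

0.203

Posterior ∝ prior × likelihood, so P(k | x) ∝ w_k f_k(x); normalise over all components.
Since both observations come from the same component, the likelihood for component k is f_k(x₁)·f_k(x₂).
  p_A = [(1/(1.22·√(2π)))·exp(−(6.7−5.48)²/(2·1.22²)) = 0.327002·exp(-0.50000) = 0.198337] × [0.315944] = 0.0626634
  p_B = [(1/(0.86·√(2π)))·exp(−(6.7−6.65)²/(2·0.86²)) = 0.463886·exp(-0.00169) = 0.463103] × [0.284633] = 0.131814
  p_C = [(1/(0.67·√(2π)))·exp(−(6.7−7.16)²/(2·0.67²)) = 0.595436·exp(-0.23569) = 0.470411] × [0.0758796] = 0.0356946
Unnormalised posteriors:
  w_A·p_A = 0.32 × 0.0626634 = 0.0200523
  w_B·p_B = 0.08 × 0.131814 = 0.0105451
  w_C·p_C = 0.60 × 0.0356946 = 0.0214168
Evidence: 0.0200523 + 0.0105451 + 0.0214168 = 0.0520142
So the posterior for Source B is 0.0105451 / 0.0520142 ≈ 0.203.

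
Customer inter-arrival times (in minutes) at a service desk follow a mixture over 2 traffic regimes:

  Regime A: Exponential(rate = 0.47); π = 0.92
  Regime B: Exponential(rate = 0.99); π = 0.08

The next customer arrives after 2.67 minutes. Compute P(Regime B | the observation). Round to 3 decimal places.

0.044

P(component k | x) = w_k·f_k(x) / marginal(x), where marginal(x) = Σ_j w_j·f_j(x).
Evaluate each component's likelihood at the observed value:
  p_A = 0.47·e^(−0.47·2.67) = 0.47·e^(−1.2549) = 0.133999
  p_B = 0.99·e^(−0.99·2.67) = 0.99·e^(−2.6433) = 0.0704149
Prior × likelihood for each component:
  w_A·p_A = 0.92 × 0.133999 = 0.123279
  w_B·p_B = 0.08 × 0.0704149 = 0.00563319
Marginal: 0.123279 + 0.00563319 = 0.128912
P(Regime B | 2.67 minutes) = 0.00563319 / 0.128912 ≈ 0.044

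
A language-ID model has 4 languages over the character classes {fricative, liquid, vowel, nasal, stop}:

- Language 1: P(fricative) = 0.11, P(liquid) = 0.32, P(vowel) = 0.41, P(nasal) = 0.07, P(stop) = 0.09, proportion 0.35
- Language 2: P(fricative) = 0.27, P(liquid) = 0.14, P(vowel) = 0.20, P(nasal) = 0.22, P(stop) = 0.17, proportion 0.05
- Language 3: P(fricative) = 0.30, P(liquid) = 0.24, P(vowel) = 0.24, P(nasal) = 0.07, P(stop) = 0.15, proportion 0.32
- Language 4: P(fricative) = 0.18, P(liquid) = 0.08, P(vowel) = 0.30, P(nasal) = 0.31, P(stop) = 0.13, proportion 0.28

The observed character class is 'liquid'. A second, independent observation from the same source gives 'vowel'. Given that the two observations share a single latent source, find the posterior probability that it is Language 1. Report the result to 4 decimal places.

0.6336

By Bayes' theorem, P(k | x) = π_k f_k(x) / Σ_j π_j f_j(x).
Since both observations come from the same component, the likelihood for component k is f_k(x₁)·f_k(x₂).
  p_1 = [0.32] × [0.41] = 0.1312
  p_2 = [0.14] × [0.2] = 0.028
  p_3 = [0.24] × [0.24] = 0.0576
  p_4 = [0.08] × [0.3] = 0.024
Prior × likelihood for each component:
  π_1·p_1 = 0.35 × 0.1312 = 0.04592
  π_2·p_2 = 0.05 × 0.028 = 0.0014
  π_3·p_3 = 0.32 × 0.0576 = 0.018432
  π_4·p_4 = 0.28 × 0.024 = 0.00672
Denominator: 0.04592 + 0.0014 + 0.018432 + 0.00672 = 0.072472
Responsibility of Language 1: 0.04592 / 0.072472 ≈ 0.6336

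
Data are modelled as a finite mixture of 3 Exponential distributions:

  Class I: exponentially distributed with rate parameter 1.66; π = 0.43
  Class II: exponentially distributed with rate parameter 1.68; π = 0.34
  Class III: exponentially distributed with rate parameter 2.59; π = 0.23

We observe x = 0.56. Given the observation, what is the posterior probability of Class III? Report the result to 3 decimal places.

0.217

Posterior ∝ prior × likelihood, so P(k | x) ∝ P(Z=k) f_k(x); normalise over all components.
Component likelihoods at x = 0.56:
  p_I = 1.66·e^(−1.66·0.56) = 1.66·e^(−0.9296) = 0.655221
  p_II = 1.68·e^(−1.68·0.56) = 1.68·e^(−0.9408) = 0.65573
  p_III = 2.59·e^(−2.59·0.56) = 2.59·e^(−1.4504) = 0.607294
Multiply by the mixture weights:
  P(Z=I)·p_I = 0.43 × 0.655221 = 0.281745
  P(Z=II)·p_II = 0.34 × 0.65573 = 0.222948
  P(Z=III)·p_III = 0.23 × 0.607294 = 0.139678
Normaliser: 0.281745 + 0.222948 + 0.139678 = 0.644371
P(Class III | the observation) = 0.139678 / 0.644371 ≈ 0.217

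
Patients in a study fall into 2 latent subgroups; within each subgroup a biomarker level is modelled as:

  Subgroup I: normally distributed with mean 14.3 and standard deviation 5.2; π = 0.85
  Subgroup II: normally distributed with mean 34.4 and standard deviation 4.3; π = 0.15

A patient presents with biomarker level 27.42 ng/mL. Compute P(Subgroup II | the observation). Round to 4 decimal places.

0.5795

By Bayes' theorem, P(k | x) = w_k f_k(x) / Σ_j w_j f_j(x).
Normal densities:
  f_I = (1/(5.2·√(2π)))·exp(−(27.42−14.3)²/(2·5.2²)) = 0.076720·exp(-3.18296) = 0.00318101
  f_II = (1/(4.3·√(2π)))·exp(−(27.42−34.4)²/(2·4.3²)) = 0.092777·exp(-1.31748) = 0.0248466
Unnormalised posteriors:
  w_I·f_I = 0.85 × 0.00318101 = 0.00270386
  w_II·f_II = 0.15 × 0.0248466 = 0.00372699
Denominator: 0.00270386 + 0.00372699 = 0.00643085
P(Subgroup II | the observation) = 0.00372699 / 0.00643085 ≈ 0.5795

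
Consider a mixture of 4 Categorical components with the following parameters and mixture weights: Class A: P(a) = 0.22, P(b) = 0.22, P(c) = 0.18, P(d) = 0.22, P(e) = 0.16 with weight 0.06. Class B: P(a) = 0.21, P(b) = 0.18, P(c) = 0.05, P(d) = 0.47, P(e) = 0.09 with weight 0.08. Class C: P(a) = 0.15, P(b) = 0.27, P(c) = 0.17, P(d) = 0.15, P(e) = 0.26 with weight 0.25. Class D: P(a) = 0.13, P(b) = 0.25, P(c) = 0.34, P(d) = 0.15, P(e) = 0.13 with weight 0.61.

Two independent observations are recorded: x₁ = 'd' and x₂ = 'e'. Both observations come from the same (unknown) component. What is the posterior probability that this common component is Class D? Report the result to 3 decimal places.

0.438

By Bayes' theorem, P(k | x) = P(Z=k) f_k(x) / Σ_j P(Z=j) f_j(x).
Since both observations come from the same component, the likelihood for component k is f_k(x₁)·f_k(x₂).
  f_A = [P(d | comp) = 0.22] × [0.16] = 0.0352
  f_B = [P(d | comp) = 0.47] × [0.09] = 0.0423
  f_C = [P(d | comp) = 0.15] × [0.26] = 0.039
  f_D = [P(d | comp) = 0.15] × [0.13] = 0.0195
Weight by the priors:
  P(Z=A)·f_A = 0.06 × 0.0352 = 0.002112
  P(Z=B)·f_B = 0.08 × 0.0423 = 0.003384
  P(Z=C)·f_C = 0.25 × 0.039 = 0.00975
  P(Z=D)·f_D = 0.61 × 0.0195 = 0.011895
Normaliser: 0.002112 + 0.003384 + 0.00975 + 0.011895 = 0.027141
So the posterior for Class D is 0.011895 / 0.027141 ≈ 0.438.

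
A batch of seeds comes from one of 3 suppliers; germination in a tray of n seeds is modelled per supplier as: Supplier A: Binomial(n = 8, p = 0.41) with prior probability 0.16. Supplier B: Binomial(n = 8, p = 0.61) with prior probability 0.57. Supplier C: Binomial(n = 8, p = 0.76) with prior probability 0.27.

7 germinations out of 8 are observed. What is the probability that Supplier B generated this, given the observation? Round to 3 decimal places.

The responsibility of component k is π_k f_k(x) divided by Σ_j π_j f_j(x).
Evaluate each component's likelihood at the observed value:
  f_A = 0.0091924
  f_B = 0.0980536
  f_C = 0.281188
Weight by the priors:
  π_A·f_A = 0.16 × 0.0091924 = 0.00147078
  π_B·f_B = 0.57 × 0.0980536 = 0.0558905
  π_C·f_C = 0.27 × 0.281188 = 0.0759207
Marginal: 0.00147078 + 0.0558905 + 0.0759207 = 0.133282
P(Supplier B | data) ≈ 0.419

0.419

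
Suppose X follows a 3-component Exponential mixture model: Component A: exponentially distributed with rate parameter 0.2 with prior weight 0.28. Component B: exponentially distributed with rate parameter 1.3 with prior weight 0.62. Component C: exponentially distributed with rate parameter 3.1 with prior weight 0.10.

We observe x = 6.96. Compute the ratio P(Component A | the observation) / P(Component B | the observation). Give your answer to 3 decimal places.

146.829

Posterior odds = (π_i f_i(x)) / (π_j f_j(x)); the normalising sum cancels.
Exponential densities:
  p_A = 0.2·e^(−0.2·6.96) = 0.2·e^(−1.3920) = 0.0497155
  p_B = 1.3·e^(−1.3·6.96) = 1.3·e^(−9.0480) = 0.000152914
  p_C = 3.1·e^(−3.1·6.96) = 3.1·e^(−21.5760) = 1.32137e-09
0.0139203 / 9.48066e-05 ≈ 146.829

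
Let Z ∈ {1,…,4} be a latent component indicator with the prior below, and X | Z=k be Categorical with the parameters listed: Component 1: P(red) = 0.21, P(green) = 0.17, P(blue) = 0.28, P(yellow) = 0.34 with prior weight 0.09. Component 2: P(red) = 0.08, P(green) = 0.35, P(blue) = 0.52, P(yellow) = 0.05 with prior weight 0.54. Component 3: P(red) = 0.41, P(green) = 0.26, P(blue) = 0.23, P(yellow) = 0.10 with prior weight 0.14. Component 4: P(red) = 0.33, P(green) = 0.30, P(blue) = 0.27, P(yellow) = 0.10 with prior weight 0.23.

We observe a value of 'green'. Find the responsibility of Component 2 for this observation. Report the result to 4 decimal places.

The responsibility of component k is P(Z=k) f_k(x) divided by Σ_j P(Z=j) f_j(x).
Evaluate each component's likelihood at the observed value:
  p_1 = 0.17
  p_2 = 0.35
  p_3 = 0.26
  p_4 = 0.3
Weight by the priors:
  P(Z=1)·p_1 = 0.09 × 0.17 = 0.0153
  P(Z=2)·p_2 = 0.54 × 0.35 = 0.189
  P(Z=3)·p_3 = 0.14 × 0.26 = 0.0364
  P(Z=4)·p_4 = 0.23 × 0.3 = 0.069
Sum: 0.0153 + 0.189 + 0.0364 + 0.069 = 0.3097
Responsibility of Component 2: 0.189 / 0.3097 ≈ 0.6103

0.6103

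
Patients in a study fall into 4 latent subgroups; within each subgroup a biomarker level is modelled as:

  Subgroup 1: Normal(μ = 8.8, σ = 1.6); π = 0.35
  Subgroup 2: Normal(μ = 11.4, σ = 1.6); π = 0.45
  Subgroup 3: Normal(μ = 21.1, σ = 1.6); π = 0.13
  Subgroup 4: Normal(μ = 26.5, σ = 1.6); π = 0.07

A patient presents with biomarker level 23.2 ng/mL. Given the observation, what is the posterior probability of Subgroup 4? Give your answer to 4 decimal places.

0.1319

Apply Bayes' rule: the posterior for each component is proportional to its prior times its likelihood at x.
Evaluate each component's likelihood at the observed value:
  p_1 = (1/(1.6·√(2π)))·exp(−(23.2−8.8)²/(2·1.6²)) = 0.249339·exp(-40.50000) = 6.42486e-19
  p_2 = (1/(1.6·√(2π)))·exp(−(23.2−11.4)²/(2·1.6²)) = 0.249339·exp(-27.19531) = 3.85492e-13
  p_3 = (1/(1.6·√(2π)))·exp(−(23.2−21.1)²/(2·1.6²)) = 0.249339·exp(-0.86133) = 0.105371
  p_4 = (1/(1.6·√(2π)))·exp(−(23.2−26.5)²/(2·1.6²)) = 0.249339·exp(-2.12695) = 0.0297212
Multiply by the mixture weights:
  P(Z=1)·p_1 = 0.35 × 6.42486e-19 = 2.2487e-19
  P(Z=2)·p_2 = 0.45 × 3.85492e-13 = 1.73472e-13
  P(Z=3)·p_3 = 0.13 × 0.105371 = 0.0136982
  P(Z=4)·p_4 = 0.07 × 0.0297212 = 0.00208048
Marginal: 2.2487e-19 + 1.73472e-13 + 0.0136982 + 0.00208048 = 0.0157787
So the posterior for Subgroup 4 is 0.00208048 / 0.0157787 ≈ 0.1319.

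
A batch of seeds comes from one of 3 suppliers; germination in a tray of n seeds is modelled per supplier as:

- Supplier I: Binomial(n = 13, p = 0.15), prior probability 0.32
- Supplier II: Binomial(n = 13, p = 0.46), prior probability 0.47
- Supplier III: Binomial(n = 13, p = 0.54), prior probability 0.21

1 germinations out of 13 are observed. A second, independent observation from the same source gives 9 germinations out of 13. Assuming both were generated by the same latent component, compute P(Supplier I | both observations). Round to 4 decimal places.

0.0111

P(component k | x) = w_k·f_k(x) / marginal(x), where marginal(x) = Σ_j w_j·f_j(x).
Since both observations come from the same component, the likelihood for component k is f_k(x₁)·f_k(x₂).
  p_I = [C(13,1)·0.15^1·0.85^12 = 13·0.15·0.142242 = 0.277371] × [1.43484e-05] = 3.97983e-06
  p_II = [C(13,1)·0.46^1·0.54^12 = 13·0.46·0.000614788 = 0.00367643] × [0.0560663] = 0.000206124
  p_III = [C(13,1)·0.54^1·0.46^12 = 13·0.54·8.97623e-05 = 0.000630131] × [0.124992] = 7.87612e-05
Prior × likelihood for each component:
  w_I·p_I = 0.32 × 3.97983e-06 = 1.27355e-06
  w_II·p_II = 0.47 × 0.000206124 = 9.68781e-05
  w_III·p_III = 0.21 × 7.87612e-05 = 1.65399e-05
Normaliser: 1.27355e-06 + 9.68781e-05 + 1.65399e-05 = 0.000114692
Responsibility of Supplier I: 1.27355e-06 / 0.000114692 ≈ 0.0111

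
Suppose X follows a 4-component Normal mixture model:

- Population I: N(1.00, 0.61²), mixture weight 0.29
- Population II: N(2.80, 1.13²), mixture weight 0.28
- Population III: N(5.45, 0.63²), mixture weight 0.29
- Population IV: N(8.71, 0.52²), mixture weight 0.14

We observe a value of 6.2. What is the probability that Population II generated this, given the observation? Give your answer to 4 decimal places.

The responsibility of component k is w_k f_k(x) divided by Σ_j w_j f_j(x).
Normal densities:
  p_I = (1/(0.61·√(2π)))·exp(−(6.2−1.00)²/(2·0.61²)) = 0.654004·exp(-36.33432) = 1.08589e-16
  p_II = (1/(1.13·√(2π)))·exp(−(6.2−2.80)²/(2·1.13²)) = 0.353046·exp(-4.52659) = 0.00381909
  p_III = (1/(0.63·√(2π)))·exp(−(6.2−5.45)²/(2·0.63²)) = 0.633242·exp(-0.70862) = 0.311761
  p_IV = (1/(0.52·√(2π)))·exp(−(6.2−8.71)²/(2·0.52²)) = 0.767197·exp(-11.64959) = 6.69195e-06
Weight by the priors:
  w_I·p_I = 0.29 × 1.08589e-16 = 3.14908e-17
  w_II·p_II = 0.28 × 0.00381909 = 0.00106934
  w_III·p_III = 0.29 × 0.311761 = 0.0904106
  w_IV·p_IV = 0.14 × 6.69195e-06 = 9.36873e-07
Normaliser: 3.14908e-17 + 0.00106934 + 0.0904106 + 9.36873e-07 = 0.0914808
Responsibility of Population II: 0.00106934 / 0.0914808 ≈ 0.0117

0.0117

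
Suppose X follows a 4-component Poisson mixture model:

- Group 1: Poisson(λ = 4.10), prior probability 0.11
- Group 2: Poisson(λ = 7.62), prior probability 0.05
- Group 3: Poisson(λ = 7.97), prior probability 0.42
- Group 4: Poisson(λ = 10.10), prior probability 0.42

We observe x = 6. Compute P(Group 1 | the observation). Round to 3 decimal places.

Posterior ∝ prior × likelihood, so P(k | x) ∝ P(Z=k) f_k(x); normalise over all components.
Component likelihoods at x = 6:
  L_1 = 0.109336
  L_2 = 0.133375
  L_3 = 0.123052
  L_4 = 0.060565
Multiply by the mixture weights:
  P(Z=1)·L_1 = 0.11 × 0.109336 = 0.012027
  P(Z=2)·L_2 = 0.05 × 0.133375 = 0.00666873
  P(Z=3)·L_3 = 0.42 × 0.123052 = 0.051682
  P(Z=4)·L_4 = 0.42 × 0.060565 = 0.0254373
Normaliser: 0.012027 + 0.00666873 + 0.051682 + 0.0254373 = 0.095815
So the posterior for Group 1 is 0.012027 / 0.095815 ≈ 0.126.

0.126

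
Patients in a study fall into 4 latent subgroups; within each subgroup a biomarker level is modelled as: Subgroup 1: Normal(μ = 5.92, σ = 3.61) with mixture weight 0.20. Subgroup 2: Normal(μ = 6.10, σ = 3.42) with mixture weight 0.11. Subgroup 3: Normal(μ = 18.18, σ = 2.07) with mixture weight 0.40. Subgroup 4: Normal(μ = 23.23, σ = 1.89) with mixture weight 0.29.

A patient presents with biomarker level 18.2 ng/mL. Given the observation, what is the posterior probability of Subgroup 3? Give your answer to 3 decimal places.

Apply Bayes' rule: the posterior for each component is proportional to its prior times its likelihood at x.
Component likelihoods at x = 18.2 ng/mL:
  f_1 = 0.000339411
  f_2 = 0.000223222
  f_3 = 0.192717
  f_4 = 0.00611521
Weight by the priors:
  P(Z=1)·f_1 = 0.20 × 0.000339411 = 6.78822e-05
  P(Z=2)·f_2 = 0.11 × 0.000223222 = 2.45545e-05
  P(Z=3)·f_3 = 0.40 × 0.192717 = 0.0770867
  P(Z=4)·f_4 = 0.29 × 0.00611521 = 0.00177341
Normaliser: 6.78822e-05 + 2.45545e-05 + 0.0770867 + 0.00177341 = 0.0789525
Responsibility of Subgroup 3: 0.0770867 / 0.0789525 ≈ 0.976

0.976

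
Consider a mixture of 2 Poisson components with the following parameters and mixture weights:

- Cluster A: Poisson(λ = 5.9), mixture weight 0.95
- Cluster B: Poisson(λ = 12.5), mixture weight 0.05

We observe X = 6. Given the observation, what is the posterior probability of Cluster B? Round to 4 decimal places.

0.0064

Apply Bayes' rule: the posterior for each component is proportional to its prior times its likelihood at x.
Component likelihoods at x = 6:
  L_A = e^(−5.9)·5.9^6/6! = 0.160488
  L_B = e^(−12.5)·12.5^6/6! = 0.0197445
Multiply by the mixture weights:
  π_A·L_A = 0.95 × 0.160488 = 0.152463
  π_B·L_B = 0.05 × 0.0197445 = 0.000987226
Marginal: 0.152463 + 0.000987226 = 0.153451
So the posterior for Cluster B is 0.000987226 / 0.153451 ≈ 0.0064.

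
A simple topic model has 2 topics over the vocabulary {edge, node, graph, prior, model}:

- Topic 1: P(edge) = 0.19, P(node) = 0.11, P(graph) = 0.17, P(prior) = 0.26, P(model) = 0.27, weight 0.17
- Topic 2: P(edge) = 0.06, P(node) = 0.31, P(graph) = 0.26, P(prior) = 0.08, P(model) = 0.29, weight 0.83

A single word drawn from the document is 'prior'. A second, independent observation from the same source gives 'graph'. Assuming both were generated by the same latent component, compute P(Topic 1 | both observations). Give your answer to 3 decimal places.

The responsibility of component k is w_k f_k(x) divided by Σ_j w_j f_j(x).
Since both observations come from the same component, the likelihood for component k is f_k(x₁)·f_k(x₂).
  p_1 = [P(prior | comp) = 0.26] × [0.17] = 0.0442
  p_2 = [P(prior | comp) = 0.08] × [0.26] = 0.0208
Weight by the priors:
  w_1·p_1 = 0.17 × 0.0442 = 0.007514
  w_2·p_2 = 0.83 × 0.0208 = 0.017264
Sum: 0.007514 + 0.017264 = 0.024778
Responsibility of Topic 1: 0.007514 / 0.024778 ≈ 0.303

0.303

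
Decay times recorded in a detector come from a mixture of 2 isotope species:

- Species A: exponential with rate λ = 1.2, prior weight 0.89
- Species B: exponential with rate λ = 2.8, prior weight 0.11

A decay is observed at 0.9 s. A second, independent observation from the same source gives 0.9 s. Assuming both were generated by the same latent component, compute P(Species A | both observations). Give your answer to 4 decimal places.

0.9636

Posterior ∝ prior × likelihood, so P(k | x) ∝ P(Z=k) f_k(x); normalise over all components.
Since both observations come from the same component, the likelihood for component k is f_k(x₁)·f_k(x₂).
  L_A = [0.407515] × [0.407515] = 0.166068
  L_B = [0.225287] × [0.225287] = 0.0507542
Prior × likelihood for each component:
  P(Z=A)·L_A = 0.89 × 0.166068 = 0.147801
  P(Z=B)·L_B = 0.11 × 0.0507542 = 0.00558296
Denominator: 0.147801 + 0.00558296 = 0.153384
P(Species A | x) = 0.147801 / 0.153384 ≈ 0.9636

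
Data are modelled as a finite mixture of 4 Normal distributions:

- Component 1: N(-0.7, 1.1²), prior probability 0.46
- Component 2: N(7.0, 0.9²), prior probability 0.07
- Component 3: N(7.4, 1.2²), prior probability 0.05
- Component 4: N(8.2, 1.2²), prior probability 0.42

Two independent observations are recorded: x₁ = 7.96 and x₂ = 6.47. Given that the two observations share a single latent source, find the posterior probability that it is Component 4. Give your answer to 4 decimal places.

The responsibility of component k is w_k f_k(x) divided by Σ_j w_j f_j(x).
Since both observations come from the same component, the likelihood for component k is f_k(x₁)·f_k(x₂).
  f_1 = [(1/(1.1·√(2π)))·exp(−(7.96−-0.7)²/(2·1.1²)) = 0.362675·exp(-30.98992) = 1.26115e-14] × [2.156e-10] = 2.71904e-24
  f_2 = [(1/(0.9·√(2π)))·exp(−(7.96−7.0)²/(2·0.9²)) = 0.443269·exp(-0.56889) = 0.250959] × [0.372703] = 0.0935331
  f_3 = [(1/(1.2·√(2π)))·exp(−(7.96−7.4)²/(2·1.2²)) = 0.332452·exp(-0.10889) = 0.298153] × [0.246209] = 0.0734081
  f_4 = [(1/(1.2·√(2π)))·exp(−(7.96−8.2)²/(2·1.2²)) = 0.332452·exp(-0.02000) = 0.325869] × [0.117601] = 0.0383224
Prior × likelihood for each component:
  w_1·f_1 = 0.46 × 2.71904e-24 = 1.25076e-24
  w_2·f_2 = 0.07 × 0.0935331 = 0.00654732
  w_3·f_3 = 0.05 × 0.0734081 = 0.0036704
  w_4·f_4 = 0.42 × 0.0383224 = 0.0160954
Evidence: 1.25076e-24 + 0.00654732 + 0.0036704 + 0.0160954 = 0.0263131
So the posterior for Component 4 is 0.0160954 / 0.0263131 ≈ 0.6117.

0.6117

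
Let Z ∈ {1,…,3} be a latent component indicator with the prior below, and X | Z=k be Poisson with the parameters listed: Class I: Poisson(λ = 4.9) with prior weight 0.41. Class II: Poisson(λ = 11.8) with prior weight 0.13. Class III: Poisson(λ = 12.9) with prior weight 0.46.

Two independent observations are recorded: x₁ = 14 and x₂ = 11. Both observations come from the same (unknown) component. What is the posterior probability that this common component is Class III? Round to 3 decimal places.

0.784

P(component k | x) = π_k·f_k(x) / marginal(x), where marginal(x) = Σ_j π_j·f_j(x).
Since both observations come from the same component, the likelihood for component k is f_k(x₁)·f_k(x₂).
  p_I = [e^(−4.9)·4.9^14/14! = 0.000392911] × [0.00729387] = 2.86584e-06
  p_II = [e^(−11.8)·11.8^14/14! = 0.0873504] × [0.11611] = 0.0101423
  p_III = [e^(−12.9)·12.9^14/14! = 0.101263] × [0.103023] = 0.0104323
Prior × likelihood for each component:
  π_I·p_I = 0.41 × 2.86584e-06 = 1.17499e-06
  π_II·p_II = 0.13 × 0.0101423 = 0.0013185
  π_III·p_III = 0.46 × 0.0104323 = 0.00479887
Normaliser: 1.17499e-06 + 0.0013185 + 0.00479887 = 0.00611854
P(Class III | x₁, x₂) ≈ 0.784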